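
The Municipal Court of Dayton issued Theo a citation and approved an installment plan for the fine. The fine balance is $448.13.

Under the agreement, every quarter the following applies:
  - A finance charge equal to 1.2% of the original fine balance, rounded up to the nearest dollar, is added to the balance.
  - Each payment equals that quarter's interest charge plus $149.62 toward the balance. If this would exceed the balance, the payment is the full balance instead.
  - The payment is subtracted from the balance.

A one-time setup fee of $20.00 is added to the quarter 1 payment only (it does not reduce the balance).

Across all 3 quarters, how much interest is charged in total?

$18.00

Quarter 1: opening $448.13; interest $6.00 → $454.13; payment $155.62 (+ $20.00 fee); balance $298.51
Quarter 2: opening $298.51; interest $6.00 → $304.51; payment $155.62; balance $148.89
Quarter 3: opening $148.89; interest $6.00 → $154.89; payment $154.89; balance $0.00
Total interest: $6.00 + $6.00 + $6.00 = $18.00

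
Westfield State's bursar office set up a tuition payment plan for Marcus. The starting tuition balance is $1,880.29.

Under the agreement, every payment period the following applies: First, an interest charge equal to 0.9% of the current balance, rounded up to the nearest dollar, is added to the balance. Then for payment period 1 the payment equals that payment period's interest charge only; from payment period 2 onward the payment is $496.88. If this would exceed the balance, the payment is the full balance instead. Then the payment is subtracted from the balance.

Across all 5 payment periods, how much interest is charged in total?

# | Opening | Interest | Payment | End bal
1 | $1,880.29 | $17.00 | $17.00 | $1,880.29
2 | $1,880.29 | $17.00 | $496.88 | $1,400.41
3 | $1,400.41 | $13.00 | $496.88 | $916.53
4 | $916.53 | $9.00 | $496.88 | $428.65
5 | $428.65 | $4.00 | $432.65 | $0.00
Total interest: $17.00 + $17.00 + $13.00 + $9.00 + $4.00 = $60.00

$60.00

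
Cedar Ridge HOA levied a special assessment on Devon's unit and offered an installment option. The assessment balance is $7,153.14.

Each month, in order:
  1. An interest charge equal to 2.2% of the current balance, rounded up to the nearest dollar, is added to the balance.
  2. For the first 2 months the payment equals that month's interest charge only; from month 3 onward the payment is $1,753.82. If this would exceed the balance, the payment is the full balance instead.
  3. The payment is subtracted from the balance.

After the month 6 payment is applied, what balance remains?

# | Opening | Interest | Payment | End bal
1 | $7,153.14 | $158.00 | $158.00 | $7,153.14
2 | $7,153.14 | $158.00 | $158.00 | $7,153.14
3 | $7,153.14 | $158.00 | $1,753.82 | $5,557.32
4 | $5,557.32 | $123.00 | $1,753.82 | $3,926.50
5 | $3,926.50 | $87.00 | $1,753.82 | $2,259.68
6 | $2,259.68 | $50.00 | $1,753.82 | $555.86

$555.86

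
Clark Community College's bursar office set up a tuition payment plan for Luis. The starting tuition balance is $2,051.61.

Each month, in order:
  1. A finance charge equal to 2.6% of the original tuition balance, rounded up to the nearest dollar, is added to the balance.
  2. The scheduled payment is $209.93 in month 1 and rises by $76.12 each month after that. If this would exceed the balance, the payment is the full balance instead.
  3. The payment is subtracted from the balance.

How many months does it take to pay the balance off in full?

# | Opening | Interest | Payment | End bal
1 | $2,051.61 | $54.00 | $209.93 | $1,895.68
2 | $1,895.68 | $54.00 | $286.05 | $1,663.63
3 | $1,663.63 | $54.00 | $362.17 | $1,355.46
4 | $1,355.46 | $54.00 | $438.29 | $971.17
5 | $971.17 | $54.00 | $514.41 | $510.76
6 | $510.76 | $54.00 | $564.76 | $0.00
Balance reaches $0.00 in month 6.

6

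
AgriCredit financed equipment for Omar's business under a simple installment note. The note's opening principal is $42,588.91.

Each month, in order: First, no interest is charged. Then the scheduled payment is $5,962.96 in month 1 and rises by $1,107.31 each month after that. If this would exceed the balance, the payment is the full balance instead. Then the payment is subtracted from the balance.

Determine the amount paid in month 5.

# | Opening | Payment | End bal
1 | $42,588.91 | $5,962.96 | $36,625.95
2 | $36,625.95 | $7,070.27 | $29,555.68
3 | $29,555.68 | $8,177.58 | $21,378.10
4 | $21,378.10 | $9,284.89 | $12,093.21
5 | $12,093.21 | $10,392.20 | $1,701.01

$10,392.20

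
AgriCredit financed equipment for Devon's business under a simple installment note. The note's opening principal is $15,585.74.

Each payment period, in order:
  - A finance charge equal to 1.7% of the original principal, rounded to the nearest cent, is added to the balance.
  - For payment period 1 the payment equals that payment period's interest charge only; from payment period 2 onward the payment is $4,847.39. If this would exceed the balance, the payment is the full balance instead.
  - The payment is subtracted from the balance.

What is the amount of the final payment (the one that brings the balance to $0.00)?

Payment period 1: opening $15,585.74; interest $264.96 → $15,850.70; payment $264.96; balance $15,585.74
Payment period 2: opening $15,585.74; interest $264.96 → $15,850.70; payment $4,847.39; balance $11,003.31
Payment period 3: opening $11,003.31; interest $264.96 → $11,268.27; payment $4,847.39; balance $6,420.88
Payment period 4: opening $6,420.88; interest $264.96 → $6,685.84; payment $4,847.39; balance $1,838.45
Payment period 5: opening $1,838.45; interest $264.96 → $2,103.41; payment $2,103.41; balance $0.00

$2,103.41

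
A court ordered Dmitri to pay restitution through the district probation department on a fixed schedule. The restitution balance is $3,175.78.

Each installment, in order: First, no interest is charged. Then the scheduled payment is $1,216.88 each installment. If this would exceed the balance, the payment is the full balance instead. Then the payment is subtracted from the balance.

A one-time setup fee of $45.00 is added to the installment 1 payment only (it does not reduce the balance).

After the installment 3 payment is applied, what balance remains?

$0.00

Installment 1: opening $3,175.78; payment $1,216.88 (+ $45.00 fee); balance $1,958.90
Installment 2: opening $1,958.90; payment $1,216.88; balance $742.02
Installment 3: opening $742.02; payment $742.02; balance $0.00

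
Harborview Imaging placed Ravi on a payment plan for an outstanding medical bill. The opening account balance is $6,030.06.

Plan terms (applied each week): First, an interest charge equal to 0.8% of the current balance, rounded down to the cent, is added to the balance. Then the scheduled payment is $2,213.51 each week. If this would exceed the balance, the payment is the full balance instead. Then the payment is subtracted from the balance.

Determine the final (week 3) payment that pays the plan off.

$1,695.64

# | Opening | Interest | Payment | End bal
1 | $6,030.06 | $48.24 | $2,213.51 | $3,864.79
2 | $3,864.79 | $30.91 | $2,213.51 | $1,682.19
3 | $1,682.19 | $13.45 | $1,695.64 | $0.00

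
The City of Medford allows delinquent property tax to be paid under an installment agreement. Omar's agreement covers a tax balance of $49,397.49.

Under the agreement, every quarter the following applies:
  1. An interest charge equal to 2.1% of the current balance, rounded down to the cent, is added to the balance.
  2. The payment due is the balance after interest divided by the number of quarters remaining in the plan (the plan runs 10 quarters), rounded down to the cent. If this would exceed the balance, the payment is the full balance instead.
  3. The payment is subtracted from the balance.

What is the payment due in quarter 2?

$5,149.39

# | Opening | Interest | Payment | End bal
1 | $49,397.49 | $1,037.34 | $5,043.48 | $45,391.35
2 | $45,391.35 | $953.21 | $5,149.39 | $41,195.17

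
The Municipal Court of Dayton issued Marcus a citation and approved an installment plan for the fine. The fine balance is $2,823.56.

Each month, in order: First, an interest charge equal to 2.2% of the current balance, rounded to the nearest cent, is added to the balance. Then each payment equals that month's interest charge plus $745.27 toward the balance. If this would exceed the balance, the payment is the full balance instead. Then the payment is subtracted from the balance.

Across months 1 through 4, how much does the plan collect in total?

$2,973.66

Month 1: opening $2,823.56; interest $62.12 → $2,885.68; payment $807.39; balance $2,078.29
Month 2: opening $2,078.29; interest $45.72 → $2,124.01; payment $790.99; balance $1,333.02
Month 3: opening $1,333.02; interest $29.33 → $1,362.35; payment $774.60; balance $587.75
Month 4: opening $587.75; interest $12.93 → $600.68; payment $600.68; balance $0.00
Total paid: $2,973.66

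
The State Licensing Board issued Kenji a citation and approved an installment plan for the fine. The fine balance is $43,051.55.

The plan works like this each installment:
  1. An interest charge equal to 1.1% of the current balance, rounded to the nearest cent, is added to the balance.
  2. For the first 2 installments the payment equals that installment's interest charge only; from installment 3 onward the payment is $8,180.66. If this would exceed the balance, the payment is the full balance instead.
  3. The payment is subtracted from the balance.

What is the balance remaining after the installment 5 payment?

$19,675.01

# | Opening | Interest | Payment | End bal
1 | $43,051.55 | $473.57 | $473.57 | $43,051.55
2 | $43,051.55 | $473.57 | $473.57 | $43,051.55
3 | $43,051.55 | $473.57 | $8,180.66 | $35,344.46
4 | $35,344.46 | $388.79 | $8,180.66 | $27,552.59
5 | $27,552.59 | $303.08 | $8,180.66 | $19,675.01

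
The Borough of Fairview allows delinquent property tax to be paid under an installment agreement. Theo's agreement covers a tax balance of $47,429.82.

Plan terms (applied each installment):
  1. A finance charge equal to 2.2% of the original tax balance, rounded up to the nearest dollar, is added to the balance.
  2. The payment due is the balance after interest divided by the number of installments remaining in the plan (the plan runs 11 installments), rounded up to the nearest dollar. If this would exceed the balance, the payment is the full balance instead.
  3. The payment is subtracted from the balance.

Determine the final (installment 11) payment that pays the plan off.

$7,463.82

Installment 1: $47,429.82 +$1,044.00 interest = $48,473.82; pay $4,407.00 → $44,066.82
Installment 2: $44,066.82 +$1,044.00 interest = $45,110.82; pay $4,512.00 → $40,598.82
Installment 3: $40,598.82 +$1,044.00 interest = $41,642.82; pay $4,627.00 → $37,015.82
Installment 4: $37,015.82 +$1,044.00 interest = $38,059.82; pay $4,758.00 → $33,301.82
Installment 5: $33,301.82 +$1,044.00 interest = $34,345.82; pay $4,907.00 → $29,438.82
Installment 6: $29,438.82 +$1,044.00 interest = $30,482.82; pay $5,081.00 → $25,401.82
Installment 7: $25,401.82 +$1,044.00 interest = $26,445.82; pay $5,290.00 → $21,155.82
Installment 8: $21,155.82 +$1,044.00 interest = $22,199.82; pay $5,550.00 → $16,649.82
Installment 9: $16,649.82 +$1,044.00 interest = $17,693.82; pay $5,898.00 → $11,795.82
Installment 10: $11,795.82 +$1,044.00 interest = $12,839.82; pay $6,420.00 → $6,419.82
Installment 11: $6,419.82 +$1,044.00 interest = $7,463.82; pay $7,463.82 → $0.00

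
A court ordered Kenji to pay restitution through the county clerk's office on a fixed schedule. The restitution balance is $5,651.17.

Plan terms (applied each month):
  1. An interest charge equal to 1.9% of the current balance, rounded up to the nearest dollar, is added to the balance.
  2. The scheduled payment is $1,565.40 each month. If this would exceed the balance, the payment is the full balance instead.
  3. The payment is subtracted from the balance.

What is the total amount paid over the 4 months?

$5,914.17

# | Opening | Interest | Payment | End bal
1 | $5,651.17 | $108.00 | $1,565.40 | $4,193.77
2 | $4,193.77 | $80.00 | $1,565.40 | $2,708.37
3 | $2,708.37 | $52.00 | $1,565.40 | $1,194.97
4 | $1,194.97 | $23.00 | $1,217.97 | $0.00
Total paid: $5,914.17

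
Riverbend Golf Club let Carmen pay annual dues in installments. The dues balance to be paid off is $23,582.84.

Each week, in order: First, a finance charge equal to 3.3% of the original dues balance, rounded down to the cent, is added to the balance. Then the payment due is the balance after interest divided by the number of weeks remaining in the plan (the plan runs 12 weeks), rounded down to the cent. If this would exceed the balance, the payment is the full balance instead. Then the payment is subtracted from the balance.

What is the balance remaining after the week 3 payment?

$19,607.96

# | Opening | Interest | Payment | End bal
1 | $23,582.84 | $778.23 | $2,030.08 | $22,330.99
2 | $22,330.99 | $778.23 | $2,100.83 | $21,008.39
3 | $21,008.39 | $778.23 | $2,178.66 | $19,607.96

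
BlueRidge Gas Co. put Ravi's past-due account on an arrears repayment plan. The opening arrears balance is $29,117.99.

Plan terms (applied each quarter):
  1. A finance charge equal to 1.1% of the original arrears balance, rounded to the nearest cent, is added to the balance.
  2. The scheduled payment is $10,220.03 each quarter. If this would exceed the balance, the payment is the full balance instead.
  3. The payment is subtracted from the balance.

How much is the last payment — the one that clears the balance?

Quarter 1: opening $29,117.99; interest $320.30 → $29,438.29; payment $10,220.03; balance $19,218.26
Quarter 2: opening $19,218.26; interest $320.30 → $19,538.56; payment $10,220.03; balance $9,318.53
Quarter 3: opening $9,318.53; interest $320.30 → $9,638.83; payment $9,638.83; balance $0.00

$9,638.83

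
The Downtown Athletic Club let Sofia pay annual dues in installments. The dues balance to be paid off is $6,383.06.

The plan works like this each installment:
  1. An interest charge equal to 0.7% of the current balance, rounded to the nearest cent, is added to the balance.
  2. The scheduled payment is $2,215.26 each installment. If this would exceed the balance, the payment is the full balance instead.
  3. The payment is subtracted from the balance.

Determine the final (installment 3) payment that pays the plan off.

$2,040.90

Installment 1: $6,383.06 +$44.68 interest = $6,427.74; pay $2,215.26 → $4,212.48
Installment 2: $4,212.48 +$29.49 interest = $4,241.97; pay $2,215.26 → $2,026.71
Installment 3: $2,026.71 +$14.19 interest = $2,040.90; pay $2,040.90 → $0.00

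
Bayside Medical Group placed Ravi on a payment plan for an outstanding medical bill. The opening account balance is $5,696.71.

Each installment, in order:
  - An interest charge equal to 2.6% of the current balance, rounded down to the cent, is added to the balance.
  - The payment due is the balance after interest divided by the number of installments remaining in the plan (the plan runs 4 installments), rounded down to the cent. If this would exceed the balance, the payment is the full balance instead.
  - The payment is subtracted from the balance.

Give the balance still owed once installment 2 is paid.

Installment 1: $5,696.71 +$148.11 interest = $5,844.82; pay $1,461.20 → $4,383.62
Installment 2: $4,383.62 +$113.97 interest = $4,497.59; pay $1,499.19 → $2,998.40

$2,998.40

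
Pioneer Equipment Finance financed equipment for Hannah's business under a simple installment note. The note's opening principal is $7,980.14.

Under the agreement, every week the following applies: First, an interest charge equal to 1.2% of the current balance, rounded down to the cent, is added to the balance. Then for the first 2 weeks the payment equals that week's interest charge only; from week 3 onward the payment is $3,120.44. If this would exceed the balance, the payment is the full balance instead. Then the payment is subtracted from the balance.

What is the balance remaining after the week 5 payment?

$0.00

Week 1: $7,980.14 +$95.76 interest = $8,075.90; pay $95.76 → $7,980.14
Week 2: $7,980.14 +$95.76 interest = $8,075.90; pay $95.76 → $7,980.14
Week 3: $7,980.14 +$95.76 interest = $8,075.90; pay $3,120.44 → $4,955.46
Week 4: $4,955.46 +$59.46 interest = $5,014.92; pay $3,120.44 → $1,894.48
Week 5: $1,894.48 +$22.73 interest = $1,917.21; pay $1,917.21 → $0.00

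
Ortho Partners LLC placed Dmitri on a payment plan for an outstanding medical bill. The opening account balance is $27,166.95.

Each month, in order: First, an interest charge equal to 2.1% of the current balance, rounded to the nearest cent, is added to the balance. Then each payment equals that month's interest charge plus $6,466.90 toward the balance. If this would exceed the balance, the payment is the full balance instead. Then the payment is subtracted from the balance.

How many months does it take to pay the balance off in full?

Month 1: opening $27,166.95; interest $570.51 → $27,737.46; payment $7,037.41; balance $20,700.05
Month 2: opening $20,700.05; interest $434.70 → $21,134.75; payment $6,901.60; balance $14,233.15
Month 3: opening $14,233.15; interest $298.90 → $14,532.05; payment $6,765.80; balance $7,766.25
Month 4: opening $7,766.25; interest $163.09 → $7,929.34; payment $6,629.99; balance $1,299.35
Month 5: opening $1,299.35; interest $27.29 → $1,326.64; payment $1,326.64; balance $0.00
Balance reaches $0.00 in month 5.

5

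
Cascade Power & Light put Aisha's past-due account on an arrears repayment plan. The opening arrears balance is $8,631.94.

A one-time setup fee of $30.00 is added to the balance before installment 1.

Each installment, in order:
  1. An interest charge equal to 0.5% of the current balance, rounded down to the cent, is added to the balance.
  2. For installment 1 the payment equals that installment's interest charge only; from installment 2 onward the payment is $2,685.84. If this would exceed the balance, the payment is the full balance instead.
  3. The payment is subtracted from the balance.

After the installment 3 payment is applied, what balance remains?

$3,363.65

Installment 1: opening $8,661.94; interest $43.30 → $8,705.24; payment $43.30; balance $8,661.94
Installment 2: opening $8,661.94; interest $43.30 → $8,705.24; payment $2,685.84; balance $6,019.40
Installment 3: opening $6,019.40; interest $30.09 → $6,049.49; payment $2,685.84; balance $3,363.65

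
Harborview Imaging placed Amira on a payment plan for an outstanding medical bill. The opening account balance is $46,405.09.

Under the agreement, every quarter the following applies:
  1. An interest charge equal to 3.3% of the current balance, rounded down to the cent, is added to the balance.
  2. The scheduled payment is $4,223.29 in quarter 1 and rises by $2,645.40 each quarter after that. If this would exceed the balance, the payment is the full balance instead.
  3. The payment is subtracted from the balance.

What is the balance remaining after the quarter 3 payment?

Quarter 1: $46,405.09 +$1,531.36 interest = $47,936.45; pay $4,223.29 → $43,713.16
Quarter 2: $43,713.16 +$1,442.53 interest = $45,155.69; pay $6,868.69 → $38,287.00
Quarter 3: $38,287.00 +$1,263.47 interest = $39,550.47; pay $9,514.09 → $30,036.38

$30,036.38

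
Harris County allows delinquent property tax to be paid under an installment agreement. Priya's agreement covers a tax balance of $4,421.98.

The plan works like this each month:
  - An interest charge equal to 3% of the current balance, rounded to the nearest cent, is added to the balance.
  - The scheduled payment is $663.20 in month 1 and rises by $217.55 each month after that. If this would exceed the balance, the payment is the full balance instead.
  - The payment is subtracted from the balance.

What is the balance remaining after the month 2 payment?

Month 1: $4,421.98 +$132.66 interest = $4,554.64; pay $663.20 → $3,891.44
Month 2: $3,891.44 +$116.74 interest = $4,008.18; pay $880.75 → $3,127.43

$3,127.43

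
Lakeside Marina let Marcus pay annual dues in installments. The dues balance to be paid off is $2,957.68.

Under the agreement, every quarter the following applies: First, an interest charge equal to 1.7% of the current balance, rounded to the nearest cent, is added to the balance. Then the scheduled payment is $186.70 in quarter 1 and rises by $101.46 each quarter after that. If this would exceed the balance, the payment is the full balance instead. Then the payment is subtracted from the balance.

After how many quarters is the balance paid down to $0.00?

7

Quarter 1: opening $2,957.68; interest $50.28 → $3,007.96; payment $186.70; balance $2,821.26
Quarter 2: opening $2,821.26; interest $47.96 → $2,869.22; payment $288.16; balance $2,581.06
Quarter 3: opening $2,581.06; interest $43.88 → $2,624.94; payment $389.62; balance $2,235.32
Quarter 4: opening $2,235.32; interest $38.00 → $2,273.32; payment $491.08; balance $1,782.24
Quarter 5: opening $1,782.24; interest $30.30 → $1,812.54; payment $592.54; balance $1,220.00
Quarter 6: opening $1,220.00; interest $20.74 → $1,240.74; payment $694.00; balance $546.74
Quarter 7: opening $546.74; interest $9.29 → $556.03; payment $556.03; balance $0.00
Balance reaches $0.00 in quarter 7.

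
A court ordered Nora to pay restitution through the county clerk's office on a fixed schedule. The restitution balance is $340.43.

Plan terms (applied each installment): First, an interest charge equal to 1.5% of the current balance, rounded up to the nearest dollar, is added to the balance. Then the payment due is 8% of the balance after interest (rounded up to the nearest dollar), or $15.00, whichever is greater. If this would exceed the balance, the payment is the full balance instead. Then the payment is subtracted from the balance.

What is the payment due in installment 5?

# | Opening | Interest | Payment | End bal
1 | $340.43 | $6.00 | $28.00 | $318.43
2 | $318.43 | $5.00 | $26.00 | $297.43
3 | $297.43 | $5.00 | $25.00 | $277.43
4 | $277.43 | $5.00 | $23.00 | $259.43
5 | $259.43 | $4.00 | $22.00 | $241.43

$22.00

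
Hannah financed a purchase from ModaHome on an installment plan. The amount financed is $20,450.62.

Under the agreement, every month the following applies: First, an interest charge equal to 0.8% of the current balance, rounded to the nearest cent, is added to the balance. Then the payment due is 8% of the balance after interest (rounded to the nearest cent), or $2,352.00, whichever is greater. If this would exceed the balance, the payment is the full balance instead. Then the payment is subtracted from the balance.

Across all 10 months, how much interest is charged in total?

$831.17

Month 1: opening $20,450.62; interest $163.60 → $20,614.22; payment $2,352.00; balance $18,262.22
Month 2: opening $18,262.22; interest $146.10 → $18,408.32; payment $2,352.00; balance $16,056.32
Month 3: opening $16,056.32; interest $128.45 → $16,184.77; payment $2,352.00; balance $13,832.77
Month 4: opening $13,832.77; interest $110.66 → $13,943.43; payment $2,352.00; balance $11,591.43
Month 5: opening $11,591.43; interest $92.73 → $11,684.16; payment $2,352.00; balance $9,332.16
Month 6: opening $9,332.16; interest $74.66 → $9,406.82; payment $2,352.00; balance $7,054.82
Month 7: opening $7,054.82; interest $56.44 → $7,111.26; payment $2,352.00; balance $4,759.26
Month 8: opening $4,759.26; interest $38.07 → $4,797.33; payment $2,352.00; balance $2,445.33
Month 9: opening $2,445.33; interest $19.56 → $2,464.89; payment $2,352.00; balance $112.89
Month 10: opening $112.89; interest $0.90 → $113.79; payment $113.79; balance $0.00
Total interest: $163.60 + $146.10 + $128.45 + $110.66 + $92.73 + $74.66 + $56.44 + $38.07 + $19.56 + $0.90 = $831.17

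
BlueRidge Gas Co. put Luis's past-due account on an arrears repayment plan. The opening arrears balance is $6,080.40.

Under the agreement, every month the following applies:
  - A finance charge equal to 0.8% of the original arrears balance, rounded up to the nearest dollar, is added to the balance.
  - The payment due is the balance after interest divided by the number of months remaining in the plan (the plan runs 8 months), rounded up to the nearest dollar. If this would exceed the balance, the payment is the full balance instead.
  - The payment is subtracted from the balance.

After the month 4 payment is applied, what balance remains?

Month 1: $6,080.40 +$49.00 interest = $6,129.40; pay $767.00 → $5,362.40
Month 2: $5,362.40 +$49.00 interest = $5,411.40; pay $774.00 → $4,637.40
Month 3: $4,637.40 +$49.00 interest = $4,686.40; pay $782.00 → $3,904.40
Month 4: $3,904.40 +$49.00 interest = $3,953.40; pay $791.00 → $3,162.40

$3,162.40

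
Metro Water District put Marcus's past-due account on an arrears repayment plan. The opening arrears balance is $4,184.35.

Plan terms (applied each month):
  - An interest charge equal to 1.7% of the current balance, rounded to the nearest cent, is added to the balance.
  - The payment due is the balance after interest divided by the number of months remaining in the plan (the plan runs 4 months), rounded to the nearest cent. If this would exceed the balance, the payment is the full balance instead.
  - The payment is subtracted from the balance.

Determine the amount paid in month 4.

Month 1: $4,184.35 +$71.13 interest = $4,255.48; pay $1,063.87 → $3,191.61
Month 2: $3,191.61 +$54.26 interest = $3,245.87; pay $1,081.96 → $2,163.91
Month 3: $2,163.91 +$36.79 interest = $2,200.70; pay $1,100.35 → $1,100.35
Month 4: $1,100.35 +$18.71 interest = $1,119.06; pay $1,119.06 → $0.00

$1,119.06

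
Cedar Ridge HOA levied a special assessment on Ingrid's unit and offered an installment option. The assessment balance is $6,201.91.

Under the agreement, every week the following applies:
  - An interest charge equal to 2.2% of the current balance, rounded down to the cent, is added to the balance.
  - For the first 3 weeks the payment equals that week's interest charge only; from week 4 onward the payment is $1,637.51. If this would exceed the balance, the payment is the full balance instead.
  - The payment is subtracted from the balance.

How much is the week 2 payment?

# | Opening | Interest | Payment | End bal
1 | $6,201.91 | $136.44 | $136.44 | $6,201.91
2 | $6,201.91 | $136.44 | $136.44 | $6,201.91

$136.44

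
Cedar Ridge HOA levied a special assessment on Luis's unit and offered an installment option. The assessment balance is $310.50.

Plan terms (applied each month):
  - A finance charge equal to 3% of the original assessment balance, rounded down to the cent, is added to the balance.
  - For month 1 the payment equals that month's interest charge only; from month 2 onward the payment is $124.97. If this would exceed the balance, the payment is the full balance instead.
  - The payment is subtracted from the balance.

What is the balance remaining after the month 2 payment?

Month 1: $310.50 +$9.31 interest = $319.81; pay $9.31 → $310.50
Month 2: $310.50 +$9.31 interest = $319.81; pay $124.97 → $194.84

$194.84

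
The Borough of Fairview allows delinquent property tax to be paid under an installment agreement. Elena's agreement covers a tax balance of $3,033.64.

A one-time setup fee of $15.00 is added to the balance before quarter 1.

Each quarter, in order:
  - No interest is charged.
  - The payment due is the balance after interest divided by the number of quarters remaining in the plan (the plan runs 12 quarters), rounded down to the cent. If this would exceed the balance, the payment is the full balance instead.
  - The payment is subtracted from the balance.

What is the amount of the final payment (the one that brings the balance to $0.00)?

$254.06

# | Opening | Payment | End bal
1 | $3,048.64 | $254.05 | $2,794.59
2 | $2,794.59 | $254.05 | $2,540.54
3 | $2,540.54 | $254.05 | $2,286.49
4 | $2,286.49 | $254.05 | $2,032.44
5 | $2,032.44 | $254.05 | $1,778.39
6 | $1,778.39 | $254.05 | $1,524.34
7 | $1,524.34 | $254.05 | $1,270.29
8 | $1,270.29 | $254.05 | $1,016.24
9 | $1,016.24 | $254.06 | $762.18
10 | $762.18 | $254.06 | $508.12
11 | $508.12 | $254.06 | $254.06
12 | $254.06 | $254.06 | $0.00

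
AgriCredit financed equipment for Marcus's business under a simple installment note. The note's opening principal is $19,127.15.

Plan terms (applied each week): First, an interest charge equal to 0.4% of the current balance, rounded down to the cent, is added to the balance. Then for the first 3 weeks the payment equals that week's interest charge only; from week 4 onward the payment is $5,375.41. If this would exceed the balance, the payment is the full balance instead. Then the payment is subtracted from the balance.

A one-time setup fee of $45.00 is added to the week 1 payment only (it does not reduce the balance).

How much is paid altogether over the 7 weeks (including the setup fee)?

# | Opening | Interest | Payment | Fee | End bal
1 | $19,127.15 | $76.50 | $76.50 | $45.00 | $19,127.15
2 | $19,127.15 | $76.50 | $76.50 | — | $19,127.15
3 | $19,127.15 | $76.50 | $76.50 | — | $19,127.15
4 | $19,127.15 | $76.50 | $5,375.41 | — | $13,828.24
5 | $13,828.24 | $55.31 | $5,375.41 | — | $8,508.14
6 | $8,508.14 | $34.03 | $5,375.41 | — | $3,166.76
7 | $3,166.76 | $12.66 | $3,179.42 | — | $0.00
Total paid: $19,580.15

$19,580.15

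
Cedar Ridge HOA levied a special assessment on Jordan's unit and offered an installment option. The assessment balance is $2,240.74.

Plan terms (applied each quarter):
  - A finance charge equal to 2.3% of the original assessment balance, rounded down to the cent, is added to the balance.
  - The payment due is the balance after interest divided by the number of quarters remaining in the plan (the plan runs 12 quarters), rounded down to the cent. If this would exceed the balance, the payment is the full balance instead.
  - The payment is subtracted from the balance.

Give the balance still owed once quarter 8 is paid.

$957.15

# | Opening | Interest | Payment | End bal
1 | $2,240.74 | $51.53 | $191.02 | $2,101.25
2 | $2,101.25 | $51.53 | $195.70 | $1,957.08
3 | $1,957.08 | $51.53 | $200.86 | $1,807.75
4 | $1,807.75 | $51.53 | $206.58 | $1,652.70
5 | $1,652.70 | $51.53 | $213.02 | $1,491.21
6 | $1,491.21 | $51.53 | $220.39 | $1,322.35
7 | $1,322.35 | $51.53 | $228.98 | $1,144.90
8 | $1,144.90 | $51.53 | $239.28 | $957.15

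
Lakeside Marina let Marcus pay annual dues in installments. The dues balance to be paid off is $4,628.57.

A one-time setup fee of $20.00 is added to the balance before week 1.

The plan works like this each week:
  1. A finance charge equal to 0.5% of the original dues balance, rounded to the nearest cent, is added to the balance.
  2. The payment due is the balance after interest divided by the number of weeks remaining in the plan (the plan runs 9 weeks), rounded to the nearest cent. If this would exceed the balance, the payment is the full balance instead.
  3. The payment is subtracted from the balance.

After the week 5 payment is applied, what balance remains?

$2,135.05

# | Opening | Interest | Payment | End bal
1 | $4,648.57 | $23.14 | $519.08 | $4,152.63
2 | $4,152.63 | $23.14 | $521.97 | $3,653.80
3 | $3,653.80 | $23.14 | $525.28 | $3,151.66
4 | $3,151.66 | $23.14 | $529.13 | $2,645.67
5 | $2,645.67 | $23.14 | $533.76 | $2,135.05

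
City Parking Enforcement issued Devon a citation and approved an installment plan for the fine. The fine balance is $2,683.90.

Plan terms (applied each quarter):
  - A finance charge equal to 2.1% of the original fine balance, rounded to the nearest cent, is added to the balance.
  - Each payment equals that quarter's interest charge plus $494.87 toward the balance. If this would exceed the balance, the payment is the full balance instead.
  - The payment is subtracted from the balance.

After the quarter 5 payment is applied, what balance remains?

Quarter 1: opening $2,683.90; interest $56.36 → $2,740.26; payment $551.23; balance $2,189.03
Quarter 2: opening $2,189.03; interest $56.36 → $2,245.39; payment $551.23; balance $1,694.16
Quarter 3: opening $1,694.16; interest $56.36 → $1,750.52; payment $551.23; balance $1,199.29
Quarter 4: opening $1,199.29; interest $56.36 → $1,255.65; payment $551.23; balance $704.42
Quarter 5: opening $704.42; interest $56.36 → $760.78; payment $551.23; balance $209.55

$209.55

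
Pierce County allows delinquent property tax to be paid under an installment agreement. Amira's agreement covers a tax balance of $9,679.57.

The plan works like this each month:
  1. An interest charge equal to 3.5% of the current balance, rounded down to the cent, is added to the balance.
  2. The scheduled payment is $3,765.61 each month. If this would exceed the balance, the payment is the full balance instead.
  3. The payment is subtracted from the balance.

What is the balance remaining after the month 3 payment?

$0.00

Month 1: $9,679.57 +$338.78 interest = $10,018.35; pay $3,765.61 → $6,252.74
Month 2: $6,252.74 +$218.84 interest = $6,471.58; pay $3,765.61 → $2,705.97
Month 3: $2,705.97 +$94.70 interest = $2,800.67; pay $2,800.67 → $0.00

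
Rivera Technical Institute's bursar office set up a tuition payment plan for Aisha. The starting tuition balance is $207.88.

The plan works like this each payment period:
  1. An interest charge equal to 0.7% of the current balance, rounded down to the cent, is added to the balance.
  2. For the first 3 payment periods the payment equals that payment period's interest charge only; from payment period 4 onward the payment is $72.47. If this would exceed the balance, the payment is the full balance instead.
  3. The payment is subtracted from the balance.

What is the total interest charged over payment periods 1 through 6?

$7.20

Payment period 1: $207.88 +$1.45 interest = $209.33; pay $1.45 → $207.88
Payment period 2: $207.88 +$1.45 interest = $209.33; pay $1.45 → $207.88
Payment period 3: $207.88 +$1.45 interest = $209.33; pay $1.45 → $207.88
Payment period 4: $207.88 +$1.45 interest = $209.33; pay $72.47 → $136.86
Payment period 5: $136.86 +$0.95 interest = $137.81; pay $72.47 → $65.34
Payment period 6: $65.34 +$0.45 interest = $65.79; pay $65.79 → $0.00
Total interest: $1.45 + $1.45 + $1.45 + $1.45 + $0.95 + $0.45 = $7.20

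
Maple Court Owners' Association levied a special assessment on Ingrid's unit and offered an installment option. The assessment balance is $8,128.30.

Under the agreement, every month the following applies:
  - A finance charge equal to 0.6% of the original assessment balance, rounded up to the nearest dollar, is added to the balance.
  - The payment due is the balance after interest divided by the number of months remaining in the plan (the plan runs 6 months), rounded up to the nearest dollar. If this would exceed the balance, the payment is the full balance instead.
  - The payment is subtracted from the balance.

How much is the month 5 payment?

$1,426.00

# | Opening | Interest | Payment | End bal
1 | $8,128.30 | $49.00 | $1,363.00 | $6,814.30
2 | $6,814.30 | $49.00 | $1,373.00 | $5,490.30
3 | $5,490.30 | $49.00 | $1,385.00 | $4,154.30
4 | $4,154.30 | $49.00 | $1,402.00 | $2,801.30
5 | $2,801.30 | $49.00 | $1,426.00 | $1,424.30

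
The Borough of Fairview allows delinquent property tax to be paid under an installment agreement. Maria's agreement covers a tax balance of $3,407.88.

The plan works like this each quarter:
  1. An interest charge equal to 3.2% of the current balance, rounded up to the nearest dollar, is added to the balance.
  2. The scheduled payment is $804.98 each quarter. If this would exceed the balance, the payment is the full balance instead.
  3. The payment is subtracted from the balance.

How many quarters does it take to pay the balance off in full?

5

Quarter 1: $3,407.88 +$110.00 interest = $3,517.88; pay $804.98 → $2,712.90
Quarter 2: $2,712.90 +$87.00 interest = $2,799.90; pay $804.98 → $1,994.92
Quarter 3: $1,994.92 +$64.00 interest = $2,058.92; pay $804.98 → $1,253.94
Quarter 4: $1,253.94 +$41.00 interest = $1,294.94; pay $804.98 → $489.96
Quarter 5: $489.96 +$16.00 interest = $505.96; pay $505.96 → $0.00
Balance reaches $0.00 in quarter 5.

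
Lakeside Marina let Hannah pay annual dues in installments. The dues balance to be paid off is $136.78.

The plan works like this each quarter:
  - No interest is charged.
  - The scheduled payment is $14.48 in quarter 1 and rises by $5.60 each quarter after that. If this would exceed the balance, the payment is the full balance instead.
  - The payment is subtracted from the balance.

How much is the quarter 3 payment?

Quarter 1: $136.78 − $14.48 → $122.30
Quarter 2: $122.30 − $20.08 → $102.22
Quarter 3: $102.22 − $25.68 → $76.54

$25.68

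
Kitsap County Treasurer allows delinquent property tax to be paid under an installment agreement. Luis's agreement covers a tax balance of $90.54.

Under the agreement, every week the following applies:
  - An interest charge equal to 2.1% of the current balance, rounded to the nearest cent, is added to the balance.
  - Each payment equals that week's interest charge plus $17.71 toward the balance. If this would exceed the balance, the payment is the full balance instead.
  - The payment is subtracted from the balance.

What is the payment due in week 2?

$19.24

Week 1: $90.54 +$1.90 interest = $92.44; pay $19.61 → $72.83
Week 2: $72.83 +$1.53 interest = $74.36; pay $19.24 → $55.12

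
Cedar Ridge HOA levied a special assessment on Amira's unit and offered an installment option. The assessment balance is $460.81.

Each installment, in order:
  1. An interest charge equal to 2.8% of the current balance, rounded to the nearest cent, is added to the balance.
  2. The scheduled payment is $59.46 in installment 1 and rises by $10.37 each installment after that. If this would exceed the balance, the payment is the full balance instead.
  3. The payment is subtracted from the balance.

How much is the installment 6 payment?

$110.99

Installment 1: opening $460.81; interest $12.90 → $473.71; payment $59.46; balance $414.25
Installment 2: opening $414.25; interest $11.60 → $425.85; payment $69.83; balance $356.02
Installment 3: opening $356.02; interest $9.97 → $365.99; payment $80.20; balance $285.79
Installment 4: opening $285.79; interest $8.00 → $293.79; payment $90.57; balance $203.22
Installment 5: opening $203.22; interest $5.69 → $208.91; payment $100.94; balance $107.97
Installment 6: opening $107.97; interest $3.02 → $110.99; payment $110.99; balance $0.00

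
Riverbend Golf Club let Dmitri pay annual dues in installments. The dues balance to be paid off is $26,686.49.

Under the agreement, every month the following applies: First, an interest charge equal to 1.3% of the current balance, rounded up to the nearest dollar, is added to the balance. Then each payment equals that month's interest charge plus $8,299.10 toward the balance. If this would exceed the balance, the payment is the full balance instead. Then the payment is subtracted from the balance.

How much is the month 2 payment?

$8,539.10

Month 1: opening $26,686.49; interest $347.00 → $27,033.49; payment $8,646.10; balance $18,387.39
Month 2: opening $18,387.39; interest $240.00 → $18,627.39; payment $8,539.10; balance $10,088.29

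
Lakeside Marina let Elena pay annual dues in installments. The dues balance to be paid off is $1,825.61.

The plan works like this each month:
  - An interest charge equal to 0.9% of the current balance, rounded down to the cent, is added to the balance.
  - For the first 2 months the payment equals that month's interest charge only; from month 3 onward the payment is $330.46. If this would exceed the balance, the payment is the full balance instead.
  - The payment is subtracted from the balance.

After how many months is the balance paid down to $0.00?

Month 1: opening $1,825.61; interest $16.43 → $1,842.04; payment $16.43; balance $1,825.61
Month 2: opening $1,825.61; interest $16.43 → $1,842.04; payment $16.43; balance $1,825.61
Month 3: opening $1,825.61; interest $16.43 → $1,842.04; payment $330.46; balance $1,511.58
Month 4: opening $1,511.58; interest $13.60 → $1,525.18; payment $330.46; balance $1,194.72
Month 5: opening $1,194.72; interest $10.75 → $1,205.47; payment $330.46; balance $875.01
Month 6: opening $875.01; interest $7.87 → $882.88; payment $330.46; balance $552.42
Month 7: opening $552.42; interest $4.97 → $557.39; payment $330.46; balance $226.93
Month 8: opening $226.93; interest $2.04 → $228.97; payment $228.97; balance $0.00
Balance reaches $0.00 in month 8.

8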